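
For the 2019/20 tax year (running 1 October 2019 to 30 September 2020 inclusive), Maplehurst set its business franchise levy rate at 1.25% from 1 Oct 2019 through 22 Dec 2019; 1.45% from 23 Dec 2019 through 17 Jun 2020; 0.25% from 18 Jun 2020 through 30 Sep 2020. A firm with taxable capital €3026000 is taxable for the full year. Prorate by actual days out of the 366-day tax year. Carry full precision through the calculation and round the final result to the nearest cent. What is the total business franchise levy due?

1 Oct – 22 Dec 2019: 83 days at 1.25% → €3026000 × 1.25% × 83/366 = €8577.8005
23 Dec 2019 – 17 Jun 2020: 178 days at 1.45% → €3026000 × 1.45% × 178/366 = €21339.0874
18 Jun – 30 Sep 2020: 105 days at 0.25% → €3026000 × 0.25% × 105/366 = €2170.2869
Total = €32087.1749

€32087.17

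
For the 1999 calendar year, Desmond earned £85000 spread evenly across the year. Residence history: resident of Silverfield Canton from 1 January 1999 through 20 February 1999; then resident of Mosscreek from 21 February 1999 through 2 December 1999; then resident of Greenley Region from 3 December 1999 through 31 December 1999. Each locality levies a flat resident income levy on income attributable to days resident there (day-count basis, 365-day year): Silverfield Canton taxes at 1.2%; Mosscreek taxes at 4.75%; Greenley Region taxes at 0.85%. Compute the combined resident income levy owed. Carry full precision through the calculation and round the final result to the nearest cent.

Silverfield Canton, 1 January – 20 February 1999: 51 days → £85000 × 1.2% × 51/365 = £142.5205
Mosscreek, 21 February – 2 December 1999: 285 days → £85000 × 4.75% × 285/365 = £3152.5685
Greenley Region, 3 December – 31 December 1999: 29 days → £85000 × 0.85% × 29/365 = £57.4041
Total = £3352.4932

£3352.49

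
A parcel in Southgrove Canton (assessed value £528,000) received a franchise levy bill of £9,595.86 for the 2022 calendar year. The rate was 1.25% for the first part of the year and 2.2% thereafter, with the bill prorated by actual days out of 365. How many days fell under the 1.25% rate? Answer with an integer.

147 days

Let d = days at the first rate; then 365 − d days at the second rate.
£528,000 × [1.25%·d + 2.2%·(365−d)] / 365 = £9,595.86
Solving gives d = 147, so the new rate took effect on May 28, 2022.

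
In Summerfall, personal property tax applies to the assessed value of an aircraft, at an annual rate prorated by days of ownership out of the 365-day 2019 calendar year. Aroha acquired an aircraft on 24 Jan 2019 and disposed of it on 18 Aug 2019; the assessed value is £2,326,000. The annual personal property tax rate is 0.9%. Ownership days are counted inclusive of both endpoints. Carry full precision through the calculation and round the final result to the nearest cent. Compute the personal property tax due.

Days held (24 Jan – 18 Aug 2019): 207 out of 365
Tax = £2,326,000 × 0.9% × 207/365 = £11,872.1589

£11,872.16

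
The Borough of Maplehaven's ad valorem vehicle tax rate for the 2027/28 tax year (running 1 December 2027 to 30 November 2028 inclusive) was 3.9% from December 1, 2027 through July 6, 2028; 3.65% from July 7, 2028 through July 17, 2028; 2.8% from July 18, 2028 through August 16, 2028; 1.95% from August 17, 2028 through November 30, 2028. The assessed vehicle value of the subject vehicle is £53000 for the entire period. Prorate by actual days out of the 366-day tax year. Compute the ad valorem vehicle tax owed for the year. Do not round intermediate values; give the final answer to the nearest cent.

December 1, 2027 – July 6, 2028: 219 days at 3.9% → £53000 × 3.9% × 219/366 = £1236.8115
July 7 – July 17, 2028: 11 days at 3.65% → £53000 × 3.65% × 11/366 = £58.1407
July 18 – August 16, 2028: 30 days at 2.8% → £53000 × 2.8% × 30/366 = £121.6393
August 17 – November 30, 2028: 106 days at 1.95% → £53000 × 1.95% × 106/366 = £299.3197
Total = £1715.9112

£1715.91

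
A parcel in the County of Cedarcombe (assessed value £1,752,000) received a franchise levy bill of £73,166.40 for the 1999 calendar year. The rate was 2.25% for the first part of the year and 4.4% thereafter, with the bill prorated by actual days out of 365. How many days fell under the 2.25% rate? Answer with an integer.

38 days

Let d = days at the first rate; then 365 − d days at the second rate.
£1,752,000 × [2.25%·d + 4.4%·(365−d)] / 365 = £73,166.40
Solving gives d = 38, so the new rate took effect on February 8, 1999.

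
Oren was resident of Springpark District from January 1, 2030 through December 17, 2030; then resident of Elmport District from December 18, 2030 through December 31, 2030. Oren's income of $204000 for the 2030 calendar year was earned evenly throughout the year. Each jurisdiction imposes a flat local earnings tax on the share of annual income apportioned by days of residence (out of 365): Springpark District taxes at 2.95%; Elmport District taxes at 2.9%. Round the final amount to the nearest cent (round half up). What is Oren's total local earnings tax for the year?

Springpark District, January 1 – December 17, 2030: 351 days → $204000 × 2.95% × 351/365 = $5787.1726
Elmport District, December 18 – December 31, 2030: 14 days → $204000 × 2.9% × 14/365 = $226.9151
Total = $6014.0877

$6014.09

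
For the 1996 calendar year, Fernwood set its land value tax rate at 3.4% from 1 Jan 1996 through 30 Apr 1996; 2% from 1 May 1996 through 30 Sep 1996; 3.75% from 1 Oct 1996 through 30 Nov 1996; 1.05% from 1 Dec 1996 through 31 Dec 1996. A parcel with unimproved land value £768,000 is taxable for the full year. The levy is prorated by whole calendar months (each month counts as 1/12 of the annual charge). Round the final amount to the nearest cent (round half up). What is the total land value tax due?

1 Jan – 30 Apr 1996: 4 months at 3.4% → £768,000 × 3.4% × 4/12 = £8,704.0000
1 May – 30 Sep 1996: 5 months at 2% → £768,000 × 2% × 5/12 = £6,400.0000
1 Oct – 30 Nov 1996: 2 months at 3.75% → £768,000 × 3.75% × 2/12 = £4,800.0000
1 Dec – 31 Dec 1996: 1 month at 1.05% → £768,000 × 1.05% × 1/12 = £672.0000
Total = £20,576.0000

£20,576.00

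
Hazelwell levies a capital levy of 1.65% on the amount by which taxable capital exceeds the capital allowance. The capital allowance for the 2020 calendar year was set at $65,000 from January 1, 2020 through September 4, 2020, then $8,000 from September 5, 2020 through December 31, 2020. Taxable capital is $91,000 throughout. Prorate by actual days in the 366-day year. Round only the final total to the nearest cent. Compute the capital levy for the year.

$732.22

January 1 – September 4, 2020: 248 days, exemption $65,000 → ($91,000 − $65,000) × 1.65% × 248/366 = $290.6885
September 5 – December 31, 2020: 118 days, exemption $8,000 → ($91,000 − $8,000) × 1.65% × 118/366 = $441.5328
Total = $732.2213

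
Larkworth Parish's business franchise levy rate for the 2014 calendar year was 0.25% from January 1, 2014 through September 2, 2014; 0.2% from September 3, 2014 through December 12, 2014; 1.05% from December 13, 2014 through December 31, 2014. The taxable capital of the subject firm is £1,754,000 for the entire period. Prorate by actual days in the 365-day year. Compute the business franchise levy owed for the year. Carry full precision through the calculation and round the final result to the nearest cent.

January 1 – September 2, 2014: 245 days at 0.25% → £1,754,000 × 0.25% × 245/365 = £2,943.3562
September 3 – December 12, 2014: 101 days at 0.2% → £1,754,000 × 0.2% × 101/365 = £970.7068
December 13 – December 31, 2014: 19 days at 1.05% → £1,754,000 × 1.05% × 19/365 = £958.6932
Total = £4,872.7562

£4,872.76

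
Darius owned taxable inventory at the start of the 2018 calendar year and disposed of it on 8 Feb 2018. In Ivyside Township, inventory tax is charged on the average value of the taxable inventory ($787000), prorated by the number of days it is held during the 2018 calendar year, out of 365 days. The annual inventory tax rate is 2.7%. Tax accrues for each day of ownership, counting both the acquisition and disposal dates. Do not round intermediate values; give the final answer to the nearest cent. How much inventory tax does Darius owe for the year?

$2270.44

Days held (1 Jan – 8 Feb 2018): 39 out of 365
Tax = $787000 × 2.7% × 39/365 = $2270.4411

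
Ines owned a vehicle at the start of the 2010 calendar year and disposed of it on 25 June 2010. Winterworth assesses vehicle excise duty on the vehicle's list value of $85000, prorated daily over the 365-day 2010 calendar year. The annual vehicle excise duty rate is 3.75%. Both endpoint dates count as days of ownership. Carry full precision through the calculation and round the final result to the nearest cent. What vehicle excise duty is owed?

$1536.99

Days held (1 January – 25 June 2010): 176 out of 365
Tax = $85000 × 3.75% × 176/365 = $1536.9863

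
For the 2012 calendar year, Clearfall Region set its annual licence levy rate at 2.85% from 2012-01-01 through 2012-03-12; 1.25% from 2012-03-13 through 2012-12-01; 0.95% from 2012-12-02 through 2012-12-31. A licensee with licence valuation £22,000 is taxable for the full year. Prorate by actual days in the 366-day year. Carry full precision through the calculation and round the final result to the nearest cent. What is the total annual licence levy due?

2012-01-01 to 2012-03-12: 72 days at 2.85% → £22,000 × 2.85% × 72/366 = £123.3443
2012-03-13 to 2012-12-01: 264 days at 1.25% → £22,000 × 1.25% × 264/366 = £198.3607
2012-12-02 to 2012-12-31: 30 days at 0.95% → £22,000 × 0.95% × 30/366 = £17.1311
Total = £338.8361

£338.84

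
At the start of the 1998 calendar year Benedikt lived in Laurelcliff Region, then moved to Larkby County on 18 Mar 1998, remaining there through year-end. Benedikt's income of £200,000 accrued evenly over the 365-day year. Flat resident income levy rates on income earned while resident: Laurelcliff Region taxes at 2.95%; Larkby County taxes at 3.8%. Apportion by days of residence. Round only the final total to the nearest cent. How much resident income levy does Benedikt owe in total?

Laurelcliff Region, 1 Jan – 17 Mar 1998: 76 days → £200,000 × 2.95% × 76/365 = £1,228.4932
Larkby County, 18 Mar – 31 Dec 1998: 289 days → £200,000 × 3.8% × 289/365 = £6,017.5342
Total = £7,246.0274

£7,246.03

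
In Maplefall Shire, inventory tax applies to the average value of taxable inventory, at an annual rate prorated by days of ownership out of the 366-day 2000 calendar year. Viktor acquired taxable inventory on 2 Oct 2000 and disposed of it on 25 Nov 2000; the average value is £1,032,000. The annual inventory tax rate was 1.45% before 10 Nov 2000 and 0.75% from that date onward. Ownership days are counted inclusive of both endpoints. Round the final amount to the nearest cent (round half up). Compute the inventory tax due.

£1,932.89

2 Oct – 9 Nov 2000: 39 days at 1.45% → £1,032,000 × 1.45% × 39/366 = £1,594.5246
10 Nov – 25 Nov 2000: 16 days at 0.75% → £1,032,000 × 0.75% × 16/366 = £338.3607
Total = £1,932.8852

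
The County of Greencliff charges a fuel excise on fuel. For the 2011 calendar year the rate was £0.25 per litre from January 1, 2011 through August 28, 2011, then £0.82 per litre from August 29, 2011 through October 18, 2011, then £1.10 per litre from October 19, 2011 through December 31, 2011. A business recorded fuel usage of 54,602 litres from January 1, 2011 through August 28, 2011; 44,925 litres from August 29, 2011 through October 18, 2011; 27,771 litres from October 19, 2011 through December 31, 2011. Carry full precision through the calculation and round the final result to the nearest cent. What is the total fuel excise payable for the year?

January 1 – August 28, 2011: 54,602 litres at £0.25/litre → £13650.50
August 29 – October 18, 2011: 44,925 litres at £0.82/litre → £36838.50
October 19 – December 31, 2011: 27,771 litres at £1.10/litre → £30548.10

£81037.10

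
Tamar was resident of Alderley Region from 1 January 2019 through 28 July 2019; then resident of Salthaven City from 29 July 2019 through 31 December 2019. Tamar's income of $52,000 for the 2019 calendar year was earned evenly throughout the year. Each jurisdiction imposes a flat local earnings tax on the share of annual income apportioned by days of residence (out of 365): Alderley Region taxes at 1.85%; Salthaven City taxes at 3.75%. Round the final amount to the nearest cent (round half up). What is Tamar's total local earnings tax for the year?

$1,384.27

Alderley Region, 1 January – 28 July 2019: 209 days → $52,000 × 1.85% × 209/365 = $550.8438
Salthaven City, 29 July – 31 December 2019: 156 days → $52,000 × 3.75% × 156/365 = $833.4247
Total = $1,384.2685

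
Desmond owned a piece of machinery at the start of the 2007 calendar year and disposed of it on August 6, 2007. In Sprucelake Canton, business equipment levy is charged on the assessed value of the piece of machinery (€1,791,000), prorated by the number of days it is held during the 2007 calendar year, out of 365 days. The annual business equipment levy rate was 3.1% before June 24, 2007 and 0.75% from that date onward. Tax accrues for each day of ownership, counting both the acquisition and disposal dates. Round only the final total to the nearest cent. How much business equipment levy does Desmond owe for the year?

January 1 – June 23, 2007: 174 days at 3.1% → €1,791,000 × 3.1% × 174/365 = €26,467.5452
June 24 – August 6, 2007: 44 days at 0.75% → €1,791,000 × 0.75% × 44/365 = €1,619.2603
Total = €28,086.8055

€28,086.81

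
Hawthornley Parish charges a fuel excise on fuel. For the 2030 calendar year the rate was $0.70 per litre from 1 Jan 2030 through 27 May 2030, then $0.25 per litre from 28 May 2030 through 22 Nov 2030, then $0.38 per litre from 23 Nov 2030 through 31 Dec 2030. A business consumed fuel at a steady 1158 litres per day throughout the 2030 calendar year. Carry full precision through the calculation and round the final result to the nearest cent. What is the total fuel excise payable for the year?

$188,140.26

1 Jan – 27 May 2030: 147 days × 1158 litres/day = 170,226 litres at $0.70/litre → $119,158.20
28 May – 22 Nov 2030: 179 days × 1158 litres/day = 207,282 litres at $0.25/litre → $51,820.50
23 Nov – 31 Dec 2030: 39 days × 1158 litres/day = 45,162 litres at $0.38/litre → $17,161.56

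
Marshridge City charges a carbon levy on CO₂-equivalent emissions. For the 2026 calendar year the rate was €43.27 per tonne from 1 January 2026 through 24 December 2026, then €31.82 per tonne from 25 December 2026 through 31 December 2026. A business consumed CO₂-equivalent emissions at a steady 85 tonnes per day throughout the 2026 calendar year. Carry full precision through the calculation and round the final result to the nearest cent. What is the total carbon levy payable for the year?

1 January – 24 December 2026: 358 days × 85 tonnes/day = 30,430 tonnes at €43.27/tonne → €1316706.10
25 December – 31 December 2026: 7 days × 85 tonnes/day = 595 tonnes at €31.82/tonne → €18932.90

€1335639.00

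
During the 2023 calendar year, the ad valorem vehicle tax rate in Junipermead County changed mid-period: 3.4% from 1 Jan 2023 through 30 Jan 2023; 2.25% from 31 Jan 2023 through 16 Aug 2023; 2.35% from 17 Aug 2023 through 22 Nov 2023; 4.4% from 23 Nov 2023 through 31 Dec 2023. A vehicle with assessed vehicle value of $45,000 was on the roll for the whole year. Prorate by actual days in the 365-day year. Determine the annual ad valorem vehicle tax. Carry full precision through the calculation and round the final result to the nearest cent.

1 Jan – 30 Jan 2023: 30 days at 3.4% → $45,000 × 3.4% × 30/365 = $125.7534
31 Jan – 16 Aug 2023: 198 days at 2.25% → $45,000 × 2.25% × 198/365 = $549.2466
17 Aug – 22 Nov 2023: 98 days at 2.35% → $45,000 × 2.35% × 98/365 = $283.9315
23 Nov – 31 Dec 2023: 39 days at 4.4% → $45,000 × 4.4% × 39/365 = $211.5616
Total = $1,170.4932

$1,170.49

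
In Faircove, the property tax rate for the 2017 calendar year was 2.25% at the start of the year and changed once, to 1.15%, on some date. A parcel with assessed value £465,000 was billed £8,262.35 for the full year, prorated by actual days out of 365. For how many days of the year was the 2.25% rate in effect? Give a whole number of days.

208 days

Let d = days at the first rate; then 365 − d days at the second rate.
£465,000 × [2.25%·d + 1.15%·(365−d)] / 365 = £8,262.35
Solving gives d = 208, so the new rate took effect on 28 Jul 2017.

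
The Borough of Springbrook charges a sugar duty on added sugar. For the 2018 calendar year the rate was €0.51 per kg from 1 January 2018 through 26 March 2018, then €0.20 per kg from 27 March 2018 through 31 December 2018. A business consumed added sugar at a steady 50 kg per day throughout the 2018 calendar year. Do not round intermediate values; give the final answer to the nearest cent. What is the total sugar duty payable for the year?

€4,967.50

1 January – 26 March 2018: 85 days × 50 kg/day = 4,250 kg at €0.51/kg → €2,167.50
27 March – 31 December 2018: 280 days × 50 kg/day = 14,000 kg at €0.20/kg → €2,800.00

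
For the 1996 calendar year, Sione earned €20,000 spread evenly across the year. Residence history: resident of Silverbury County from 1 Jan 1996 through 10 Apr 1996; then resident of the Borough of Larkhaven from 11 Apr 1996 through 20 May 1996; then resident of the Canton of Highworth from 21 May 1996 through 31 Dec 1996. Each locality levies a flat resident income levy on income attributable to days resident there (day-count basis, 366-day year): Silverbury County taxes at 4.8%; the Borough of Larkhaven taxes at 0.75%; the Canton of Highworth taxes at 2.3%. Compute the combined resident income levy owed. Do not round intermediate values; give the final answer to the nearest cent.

€564.10

Silverbury County, 1 Jan – 10 Apr 1996: 101 days → €20,000 × 4.8% × 101/366 = €264.9180
The Borough of Larkhaven, 11 Apr – 20 May 1996: 40 days → €20,000 × 0.75% × 40/366 = €16.3934
The Canton of Highworth, 21 May – 31 Dec 1996: 225 days → €20,000 × 2.3% × 225/366 = €282.7869
Total = €564.0984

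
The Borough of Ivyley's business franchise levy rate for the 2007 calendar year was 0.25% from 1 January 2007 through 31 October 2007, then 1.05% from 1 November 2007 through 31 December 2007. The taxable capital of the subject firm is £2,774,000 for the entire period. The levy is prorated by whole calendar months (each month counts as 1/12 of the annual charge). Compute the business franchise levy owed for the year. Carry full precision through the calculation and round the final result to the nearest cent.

£10,633.67

1 January – 31 October 2007: 10 months at 0.25% → £2,774,000 × 0.25% × 10/12 = £5,779.1667
1 November – 31 December 2007: 2 months at 1.05% → £2,774,000 × 1.05% × 2/12 = £4,854.5000
Total = £10,633.6667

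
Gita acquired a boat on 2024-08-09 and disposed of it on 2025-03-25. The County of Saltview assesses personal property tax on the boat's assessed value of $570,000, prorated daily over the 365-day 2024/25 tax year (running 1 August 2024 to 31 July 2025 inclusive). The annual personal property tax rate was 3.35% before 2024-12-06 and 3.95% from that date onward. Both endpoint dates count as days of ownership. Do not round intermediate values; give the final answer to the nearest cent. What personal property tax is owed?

$13,010.84

2024-08-09 to 2024-12-05: 119 days at 3.35% → $570,000 × 3.35% × 119/365 = $6,225.4932
2024-12-06 to 2025-03-25: 110 days at 3.95% → $570,000 × 3.95% × 110/365 = $6,785.3425
Total = $13,010.8356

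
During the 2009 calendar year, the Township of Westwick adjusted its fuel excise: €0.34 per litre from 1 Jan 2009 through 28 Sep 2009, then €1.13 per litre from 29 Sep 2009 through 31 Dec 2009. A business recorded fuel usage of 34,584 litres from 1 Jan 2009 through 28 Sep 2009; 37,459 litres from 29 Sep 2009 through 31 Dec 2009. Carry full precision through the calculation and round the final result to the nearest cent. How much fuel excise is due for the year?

€54,087.23

1 Jan – 28 Sep 2009: 34,584 litres at €0.34/litre → €11,758.56
29 Sep – 31 Dec 2009: 37,459 litres at €1.13/litre → €42,328.67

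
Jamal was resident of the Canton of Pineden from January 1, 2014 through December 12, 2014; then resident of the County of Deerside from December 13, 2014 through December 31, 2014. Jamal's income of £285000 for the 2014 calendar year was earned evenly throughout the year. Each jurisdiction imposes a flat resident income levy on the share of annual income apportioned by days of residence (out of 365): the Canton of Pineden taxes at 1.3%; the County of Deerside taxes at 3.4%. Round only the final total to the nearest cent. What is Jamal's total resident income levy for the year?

£4016.55

The Canton of Pineden, January 1 – December 12, 2014: 346 days → £285000 × 1.3% × 346/365 = £3512.1370
The County of Deerside, December 13 – December 31, 2014: 19 days → £285000 × 3.4% × 19/365 = £504.4110
Total = £4016.5479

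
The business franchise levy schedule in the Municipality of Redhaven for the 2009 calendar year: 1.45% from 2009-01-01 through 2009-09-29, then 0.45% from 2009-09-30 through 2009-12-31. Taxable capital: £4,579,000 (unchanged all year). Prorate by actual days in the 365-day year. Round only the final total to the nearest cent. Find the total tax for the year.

£54,728.46

2009-01-01 to 2009-09-29: 272 days at 1.45% → £4,579,000 × 1.45% × 272/365 = £49,478.2904
2009-09-30 to 2009-12-31: 93 days at 0.45% → £4,579,000 × 0.45% × 93/365 = £5,250.1685
Total = £54,728.4589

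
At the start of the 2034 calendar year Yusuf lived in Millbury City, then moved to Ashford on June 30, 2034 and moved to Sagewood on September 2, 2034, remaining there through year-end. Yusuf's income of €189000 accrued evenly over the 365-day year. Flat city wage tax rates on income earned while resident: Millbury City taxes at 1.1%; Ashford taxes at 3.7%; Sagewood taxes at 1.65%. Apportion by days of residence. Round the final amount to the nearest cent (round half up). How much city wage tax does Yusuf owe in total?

€3285.23

Millbury City, January 1 – June 29, 2034: 180 days → €189000 × 1.1% × 180/365 = €1025.2603
Ashford, June 30 – September 1, 2034: 64 days → €189000 × 3.7% × 64/365 = €1226.1699
Sagewood, September 2 – December 31, 2034: 121 days → €189000 × 1.65% × 121/365 = €1033.8041
Total = €3285.2342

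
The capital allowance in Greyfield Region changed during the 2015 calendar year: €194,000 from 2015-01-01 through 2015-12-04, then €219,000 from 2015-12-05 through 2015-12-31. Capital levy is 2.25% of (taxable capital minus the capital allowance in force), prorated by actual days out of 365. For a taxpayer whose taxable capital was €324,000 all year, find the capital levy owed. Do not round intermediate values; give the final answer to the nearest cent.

€2,883.39

2015-01-01 to 2015-12-04: 338 days, exemption €194,000 → (€324,000 − €194,000) × 2.25% × 338/365 = €2,708.6301
2015-12-05 to 2015-12-31: 27 days, exemption €219,000 → (€324,000 − €219,000) × 2.25% × 27/365 = €174.7603
Total = €2,883.3904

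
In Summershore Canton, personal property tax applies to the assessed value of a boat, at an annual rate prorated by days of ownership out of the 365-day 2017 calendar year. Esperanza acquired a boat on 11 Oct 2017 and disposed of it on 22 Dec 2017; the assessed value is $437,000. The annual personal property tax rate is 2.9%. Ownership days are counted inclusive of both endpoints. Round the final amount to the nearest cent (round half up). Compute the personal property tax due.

Days held (11 Oct – 22 Dec 2017): 73 out of 365
Tax = $437,000 × 2.9% × 73/365 = $2,534.6000

$2,534.60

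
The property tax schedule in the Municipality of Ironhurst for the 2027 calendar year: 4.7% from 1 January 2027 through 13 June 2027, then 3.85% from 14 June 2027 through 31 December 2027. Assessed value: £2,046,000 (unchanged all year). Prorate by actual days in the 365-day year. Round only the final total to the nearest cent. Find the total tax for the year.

1 January – 13 June 2027: 164 days at 4.7% → £2,046,000 × 4.7% × 164/365 = £43,207.0356
14 June – 31 December 2027: 201 days at 3.85% → £2,046,000 × 3.85% × 201/365 = £43,378.0027
Total = £86,585.0384

£86,585.04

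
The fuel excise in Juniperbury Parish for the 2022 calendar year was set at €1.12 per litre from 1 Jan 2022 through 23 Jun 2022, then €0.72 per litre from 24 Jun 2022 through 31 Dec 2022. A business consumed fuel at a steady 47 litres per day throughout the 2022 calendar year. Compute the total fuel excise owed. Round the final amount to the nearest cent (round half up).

1 Jan – 23 Jun 2022: 174 days × 47 litres/day = 8,178 litres at €1.12/litre → €9159.36
24 Jun – 31 Dec 2022: 191 days × 47 litres/day = 8,977 litres at €0.72/litre → €6463.44

€15622.80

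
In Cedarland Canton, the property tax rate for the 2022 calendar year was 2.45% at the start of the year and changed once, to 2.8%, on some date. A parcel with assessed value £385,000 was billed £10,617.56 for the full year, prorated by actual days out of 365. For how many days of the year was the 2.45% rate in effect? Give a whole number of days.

Let d = days at the first rate; then 365 − d days at the second rate.
£385,000 × [2.45%·d + 2.8%·(365−d)] / 365 = £10,617.56
Solving gives d = 44, so the new rate took effect on February 14, 2022.

44 days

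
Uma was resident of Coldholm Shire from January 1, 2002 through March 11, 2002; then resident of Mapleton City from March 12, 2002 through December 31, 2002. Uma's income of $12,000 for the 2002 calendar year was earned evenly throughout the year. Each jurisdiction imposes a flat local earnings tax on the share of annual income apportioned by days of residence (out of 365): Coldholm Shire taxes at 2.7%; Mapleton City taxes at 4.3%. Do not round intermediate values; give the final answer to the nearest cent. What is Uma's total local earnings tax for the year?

$479.18

Coldholm Shire, January 1 – March 11, 2002: 70 days → $12,000 × 2.7% × 70/365 = $62.1370
Mapleton City, March 12 – December 31, 2002: 295 days → $12,000 × 4.3% × 295/365 = $417.0411
Total = $479.1781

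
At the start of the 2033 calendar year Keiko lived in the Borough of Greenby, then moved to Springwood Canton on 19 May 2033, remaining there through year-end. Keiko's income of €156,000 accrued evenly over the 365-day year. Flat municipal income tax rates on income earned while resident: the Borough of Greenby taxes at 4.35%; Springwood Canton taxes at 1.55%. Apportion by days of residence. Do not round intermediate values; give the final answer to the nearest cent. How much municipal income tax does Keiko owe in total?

The Borough of Greenby, 1 Jan – 18 May 2033: 138 days → €156,000 × 4.35% × 138/365 = €2,565.6658
Springwood Canton, 19 May – 31 Dec 2033: 227 days → €156,000 × 1.55% × 227/365 = €1,503.7973
Total = €4,069.4630

€4,069.46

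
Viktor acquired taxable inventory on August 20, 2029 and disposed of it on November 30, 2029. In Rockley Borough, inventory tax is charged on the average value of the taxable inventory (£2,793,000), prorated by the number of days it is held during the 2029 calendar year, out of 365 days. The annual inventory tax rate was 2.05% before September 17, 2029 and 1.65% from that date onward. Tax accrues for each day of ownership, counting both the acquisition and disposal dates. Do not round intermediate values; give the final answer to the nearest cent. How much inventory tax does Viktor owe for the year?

August 20 – September 16, 2029: 28 days at 2.05% → £2,793,000 × 2.05% × 28/365 = £4,392.2795
September 17 – November 30, 2029: 75 days at 1.65% → £2,793,000 × 1.65% × 75/365 = £9,469.4178
Total = £13,861.6973

£13,861.70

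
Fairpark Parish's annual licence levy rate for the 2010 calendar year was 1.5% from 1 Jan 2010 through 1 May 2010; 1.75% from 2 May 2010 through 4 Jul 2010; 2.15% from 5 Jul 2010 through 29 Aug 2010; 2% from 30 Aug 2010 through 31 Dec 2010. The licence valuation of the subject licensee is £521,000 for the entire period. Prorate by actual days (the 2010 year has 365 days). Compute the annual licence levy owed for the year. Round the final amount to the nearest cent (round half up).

£9,447.94

1 Jan – 1 May 2010: 121 days at 1.5% → £521,000 × 1.5% × 121/365 = £2,590.7260
2 May – 4 Jul 2010: 64 days at 1.75% → £521,000 × 1.75% × 64/365 = £1,598.6849
5 Jul – 29 Aug 2010: 56 days at 2.15% → £521,000 × 2.15% × 56/365 = £1,718.5863
30 Aug – 31 Dec 2010: 124 days at 2% → £521,000 × 2% × 124/365 = £3,539.9452
Total = £9,447.9425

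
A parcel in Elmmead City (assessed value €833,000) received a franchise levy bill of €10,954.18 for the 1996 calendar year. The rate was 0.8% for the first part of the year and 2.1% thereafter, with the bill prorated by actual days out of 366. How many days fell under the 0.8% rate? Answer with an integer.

221 days

Let d = days at the first rate; then 366 − d days at the second rate.
€833,000 × [0.8%·d + 2.1%·(366−d)] / 366 = €10,954.18
Solving gives d = 221, so the new rate took effect on 9 Aug 1996.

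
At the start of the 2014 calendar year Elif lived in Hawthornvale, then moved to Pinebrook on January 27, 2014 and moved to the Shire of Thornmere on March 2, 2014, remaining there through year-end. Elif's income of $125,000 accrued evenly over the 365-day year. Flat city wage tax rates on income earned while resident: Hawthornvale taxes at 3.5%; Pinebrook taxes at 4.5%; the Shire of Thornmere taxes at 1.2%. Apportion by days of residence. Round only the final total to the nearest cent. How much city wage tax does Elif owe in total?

$2,089.04

Hawthornvale, January 1 – January 26, 2014: 26 days → $125,000 × 3.5% × 26/365 = $311.6438
Pinebrook, January 27 – March 1, 2014: 34 days → $125,000 × 4.5% × 34/365 = $523.9726
The Shire of Thornmere, March 2 – December 31, 2014: 305 days → $125,000 × 1.2% × 305/365 = $1,253.4247
Total = $2,089.0411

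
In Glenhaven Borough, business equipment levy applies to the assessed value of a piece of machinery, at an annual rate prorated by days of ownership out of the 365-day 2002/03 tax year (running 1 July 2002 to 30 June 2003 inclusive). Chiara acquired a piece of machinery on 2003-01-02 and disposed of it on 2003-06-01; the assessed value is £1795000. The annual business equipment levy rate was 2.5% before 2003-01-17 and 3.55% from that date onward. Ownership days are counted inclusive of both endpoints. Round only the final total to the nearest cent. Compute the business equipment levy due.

2003-01-02 to 2003-01-16: 15 days at 2.5% → £1795000 × 2.5% × 15/365 = £1844.1781
2003-01-17 to 2003-06-01: 136 days at 3.55% → £1795000 × 3.55% × 136/365 = £23743.1781
Total = £25587.3562

£25587.36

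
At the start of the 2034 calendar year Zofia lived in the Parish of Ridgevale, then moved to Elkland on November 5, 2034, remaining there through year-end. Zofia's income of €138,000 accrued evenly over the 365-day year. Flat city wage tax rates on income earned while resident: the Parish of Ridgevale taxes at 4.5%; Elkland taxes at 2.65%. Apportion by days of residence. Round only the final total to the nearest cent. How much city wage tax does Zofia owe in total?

€5,811.31

The Parish of Ridgevale, January 1 – November 4, 2034: 308 days → €138,000 × 4.5% × 308/365 = €5,240.2192
Elkland, November 5 – December 31, 2034: 57 days → €138,000 × 2.65% × 57/365 = €571.0932
Total = €5,811.3123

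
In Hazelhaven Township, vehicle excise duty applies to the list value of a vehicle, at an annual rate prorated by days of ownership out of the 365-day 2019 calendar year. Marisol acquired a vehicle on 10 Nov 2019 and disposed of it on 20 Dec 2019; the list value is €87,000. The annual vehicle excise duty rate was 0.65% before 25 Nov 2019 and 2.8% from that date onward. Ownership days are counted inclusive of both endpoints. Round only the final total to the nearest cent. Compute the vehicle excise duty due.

€196.76

10 Nov – 24 Nov 2019: 15 days at 0.65% → €87,000 × 0.65% × 15/365 = €23.2397
25 Nov – 20 Dec 2019: 26 days at 2.8% → €87,000 × 2.8% × 26/365 = €173.5233
Total = €196.7630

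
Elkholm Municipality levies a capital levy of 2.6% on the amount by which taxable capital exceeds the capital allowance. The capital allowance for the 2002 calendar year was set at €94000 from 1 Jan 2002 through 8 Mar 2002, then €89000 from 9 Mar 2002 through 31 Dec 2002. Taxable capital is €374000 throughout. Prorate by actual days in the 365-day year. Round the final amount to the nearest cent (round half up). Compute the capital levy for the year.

1 Jan – 8 Mar 2002: 67 days, exemption €94000 → (€374000 − €94000) × 2.6% × 67/365 = €1336.3288
9 Mar – 31 Dec 2002: 298 days, exemption €89000 → (€374000 − €89000) × 2.6% × 298/365 = €6049.8082
Total = €7386.1370

€7386.14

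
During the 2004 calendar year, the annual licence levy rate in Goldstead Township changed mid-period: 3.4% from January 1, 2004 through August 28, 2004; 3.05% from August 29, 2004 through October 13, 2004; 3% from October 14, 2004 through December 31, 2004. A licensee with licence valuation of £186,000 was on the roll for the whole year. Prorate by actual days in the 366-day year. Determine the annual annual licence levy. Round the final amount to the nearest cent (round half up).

£6,081.59

January 1 – August 28, 2004: 241 days at 3.4% → £186,000 × 3.4% × 241/366 = £4,164.1639
August 29 – October 13, 2004: 46 days at 3.05% → £186,000 × 3.05% × 46/366 = £713.0000
October 14 – December 31, 2004: 79 days at 3% → £186,000 × 3% × 79/366 = £1,204.4262
Total = £6,081.5902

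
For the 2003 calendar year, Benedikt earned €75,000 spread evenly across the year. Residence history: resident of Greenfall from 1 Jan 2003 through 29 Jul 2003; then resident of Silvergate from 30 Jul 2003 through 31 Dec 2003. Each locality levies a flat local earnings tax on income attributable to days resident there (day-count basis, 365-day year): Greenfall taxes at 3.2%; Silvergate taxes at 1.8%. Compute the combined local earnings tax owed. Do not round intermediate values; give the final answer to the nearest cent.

€1,954.11

Greenfall, 1 Jan – 29 Jul 2003: 210 days → €75,000 × 3.2% × 210/365 = €1,380.8219
Silvergate, 30 Jul – 31 Dec 2003: 155 days → €75,000 × 1.8% × 155/365 = €573.2877
Total = €1,954.1096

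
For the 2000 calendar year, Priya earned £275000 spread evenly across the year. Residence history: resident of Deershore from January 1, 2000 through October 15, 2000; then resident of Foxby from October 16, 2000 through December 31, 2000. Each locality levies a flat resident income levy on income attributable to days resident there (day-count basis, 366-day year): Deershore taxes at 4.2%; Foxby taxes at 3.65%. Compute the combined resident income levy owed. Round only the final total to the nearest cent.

£11231.80

Deershore, January 1 – October 15, 2000: 289 days → £275000 × 4.2% × 289/366 = £9120.0820
Foxby, October 16 – December 31, 2000: 77 days → £275000 × 3.65% × 77/366 = £2111.7145
Total = £11231.7964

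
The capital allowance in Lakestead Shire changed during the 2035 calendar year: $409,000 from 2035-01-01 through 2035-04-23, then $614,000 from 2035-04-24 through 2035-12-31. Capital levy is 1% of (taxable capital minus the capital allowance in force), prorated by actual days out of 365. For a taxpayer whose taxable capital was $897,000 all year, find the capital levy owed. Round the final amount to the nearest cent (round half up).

2035-01-01 to 2035-04-23: 113 days, exemption $409,000 → ($897,000 − $409,000) × 1% × 113/365 = $1,510.7945
2035-04-24 to 2035-12-31: 252 days, exemption $614,000 → ($897,000 − $614,000) × 1% × 252/365 = $1,953.8630
Total = $3,464.6575

$3,464.66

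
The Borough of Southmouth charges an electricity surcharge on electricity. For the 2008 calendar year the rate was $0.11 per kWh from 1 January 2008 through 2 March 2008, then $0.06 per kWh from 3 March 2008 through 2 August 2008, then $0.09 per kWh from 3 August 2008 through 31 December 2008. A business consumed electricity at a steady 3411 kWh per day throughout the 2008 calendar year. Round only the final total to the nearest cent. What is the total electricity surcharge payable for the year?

1 January – 2 March 2008: 62 days × 3411 kWh/day = 211,482 kWh at $0.11/kWh → $23,263.02
3 March – 2 August 2008: 153 days × 3411 kWh/day = 521,883 kWh at $0.06/kWh → $31,312.98
3 August – 31 December 2008: 151 days × 3411 kWh/day = 515,061 kWh at $0.09/kWh → $46,355.49

$100,931.49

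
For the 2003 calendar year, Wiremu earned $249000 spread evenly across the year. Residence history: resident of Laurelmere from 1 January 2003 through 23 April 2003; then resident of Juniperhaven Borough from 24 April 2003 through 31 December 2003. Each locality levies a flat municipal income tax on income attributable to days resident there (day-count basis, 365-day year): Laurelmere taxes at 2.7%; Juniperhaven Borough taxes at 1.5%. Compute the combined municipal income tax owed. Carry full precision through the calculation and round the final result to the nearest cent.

$4660.05

Laurelmere, 1 January – 23 April 2003: 113 days → $249000 × 2.7% × 113/365 = $2081.3671
Juniperhaven Borough, 24 April – 31 December 2003: 252 days → $249000 × 1.5% × 252/365 = $2578.6849
Total = $4660.0521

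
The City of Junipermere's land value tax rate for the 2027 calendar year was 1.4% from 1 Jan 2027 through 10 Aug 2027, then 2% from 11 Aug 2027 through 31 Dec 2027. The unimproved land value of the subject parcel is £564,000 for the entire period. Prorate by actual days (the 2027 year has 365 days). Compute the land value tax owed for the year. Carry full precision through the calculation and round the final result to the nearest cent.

£9,221.79

1 Jan – 10 Aug 2027: 222 days at 1.4% → £564,000 × 1.4% × 222/365 = £4,802.4986
11 Aug – 31 Dec 2027: 143 days at 2% → £564,000 × 2% × 143/365 = £4,419.2877
Total = £9,221.7863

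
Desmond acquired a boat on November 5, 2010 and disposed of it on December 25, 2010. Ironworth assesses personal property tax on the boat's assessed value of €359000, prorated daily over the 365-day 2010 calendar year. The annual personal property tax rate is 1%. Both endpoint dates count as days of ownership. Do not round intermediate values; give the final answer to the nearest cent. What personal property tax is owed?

€501.62

Days held (November 5 – December 25, 2010): 51 out of 365
Tax = €359000 × 1% × 51/365 = €501.6164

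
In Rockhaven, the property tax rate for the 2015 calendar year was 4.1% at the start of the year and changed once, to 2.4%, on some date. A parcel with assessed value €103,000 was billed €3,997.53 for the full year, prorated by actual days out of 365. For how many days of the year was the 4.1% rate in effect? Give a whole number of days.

Let d = days at the first rate; then 365 − d days at the second rate.
€103,000 × [4.1%·d + 2.4%·(365−d)] / 365 = €3,997.53
Solving gives d = 318, so the new rate took effect on 15 Nov 2015.

318 days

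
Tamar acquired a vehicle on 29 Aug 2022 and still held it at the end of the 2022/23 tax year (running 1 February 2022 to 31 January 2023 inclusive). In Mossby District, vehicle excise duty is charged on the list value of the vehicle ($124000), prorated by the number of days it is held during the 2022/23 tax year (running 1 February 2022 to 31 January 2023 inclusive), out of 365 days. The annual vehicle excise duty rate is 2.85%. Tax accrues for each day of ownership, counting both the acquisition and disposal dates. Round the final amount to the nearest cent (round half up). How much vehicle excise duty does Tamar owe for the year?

Days held (29 Aug 2022 – 31 Jan 2023): 156 out of 365
Tax = $124000 × 2.85% × 156/365 = $1510.4219

$1510.42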